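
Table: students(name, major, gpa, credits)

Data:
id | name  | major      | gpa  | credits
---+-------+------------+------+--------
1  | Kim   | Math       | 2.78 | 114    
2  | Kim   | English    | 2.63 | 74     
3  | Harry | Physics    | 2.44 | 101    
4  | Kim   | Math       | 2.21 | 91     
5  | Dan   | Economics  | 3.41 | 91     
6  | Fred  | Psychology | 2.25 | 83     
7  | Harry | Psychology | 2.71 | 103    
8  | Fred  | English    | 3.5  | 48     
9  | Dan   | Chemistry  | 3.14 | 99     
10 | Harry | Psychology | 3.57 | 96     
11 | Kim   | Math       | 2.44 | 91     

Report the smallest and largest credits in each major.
SELECT major, MIN(credits), MAX(credits)
FROM students
GROUP BY major

Result:
  Chemistry: min=99, max=99
  Economics: min=91, max=91
  English: min=48, max=74
  Math: min=91, max=114
  Physics: min=101, max=101
  Psychology: min=83, max=103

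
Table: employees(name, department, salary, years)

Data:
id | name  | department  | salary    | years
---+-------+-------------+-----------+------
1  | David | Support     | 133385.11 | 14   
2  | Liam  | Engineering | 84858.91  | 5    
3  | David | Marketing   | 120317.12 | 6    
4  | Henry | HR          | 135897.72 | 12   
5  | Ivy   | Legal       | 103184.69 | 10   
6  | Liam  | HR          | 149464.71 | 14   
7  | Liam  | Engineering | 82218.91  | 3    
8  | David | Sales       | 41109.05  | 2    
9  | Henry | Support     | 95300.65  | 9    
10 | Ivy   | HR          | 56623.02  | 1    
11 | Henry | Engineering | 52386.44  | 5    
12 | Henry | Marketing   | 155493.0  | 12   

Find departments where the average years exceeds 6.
SELECT department, AVG(years)
FROM employees
GROUP BY department
HAVING AVG(years) > 6

Result:
  HR: avg=9.00
  Legal: avg=10.00
  Marketing: avg=9.00
  Support: avg=11.50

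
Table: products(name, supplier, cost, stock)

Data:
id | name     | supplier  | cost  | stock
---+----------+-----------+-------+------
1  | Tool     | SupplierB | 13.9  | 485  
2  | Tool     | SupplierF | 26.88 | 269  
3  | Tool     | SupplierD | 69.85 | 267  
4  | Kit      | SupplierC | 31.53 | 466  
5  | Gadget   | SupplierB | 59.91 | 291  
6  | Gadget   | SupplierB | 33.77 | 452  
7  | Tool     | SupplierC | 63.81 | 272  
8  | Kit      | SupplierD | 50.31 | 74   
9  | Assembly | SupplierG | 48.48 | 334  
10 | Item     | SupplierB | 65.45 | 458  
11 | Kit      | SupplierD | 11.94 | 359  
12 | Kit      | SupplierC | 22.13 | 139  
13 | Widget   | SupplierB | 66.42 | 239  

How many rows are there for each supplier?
SELECT supplier, COUNT(*) as count
FROM products
GROUP BY supplier

Result:
  SupplierB: 5
  SupplierC: 3
  SupplierD: 3
  SupplierF: 1
  SupplierG: 1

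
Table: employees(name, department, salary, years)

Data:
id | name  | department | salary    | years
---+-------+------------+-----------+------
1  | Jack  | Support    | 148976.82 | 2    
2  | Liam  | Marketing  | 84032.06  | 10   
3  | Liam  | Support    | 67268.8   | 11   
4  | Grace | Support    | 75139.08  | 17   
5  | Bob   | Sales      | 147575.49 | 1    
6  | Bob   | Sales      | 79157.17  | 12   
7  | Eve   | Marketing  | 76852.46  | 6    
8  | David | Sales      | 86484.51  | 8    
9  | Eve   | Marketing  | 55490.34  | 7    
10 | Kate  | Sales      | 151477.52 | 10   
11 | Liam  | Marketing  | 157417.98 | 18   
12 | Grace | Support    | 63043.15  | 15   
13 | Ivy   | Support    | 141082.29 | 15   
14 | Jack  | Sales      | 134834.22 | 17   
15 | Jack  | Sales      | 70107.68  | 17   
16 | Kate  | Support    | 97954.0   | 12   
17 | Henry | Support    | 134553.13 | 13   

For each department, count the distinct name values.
SELECT department, COUNT(DISTINCT name)
FROM employees
GROUP BY department

Result:
  Marketing: 2 distinct
  Sales: 4 distinct
  Support: 6 distinct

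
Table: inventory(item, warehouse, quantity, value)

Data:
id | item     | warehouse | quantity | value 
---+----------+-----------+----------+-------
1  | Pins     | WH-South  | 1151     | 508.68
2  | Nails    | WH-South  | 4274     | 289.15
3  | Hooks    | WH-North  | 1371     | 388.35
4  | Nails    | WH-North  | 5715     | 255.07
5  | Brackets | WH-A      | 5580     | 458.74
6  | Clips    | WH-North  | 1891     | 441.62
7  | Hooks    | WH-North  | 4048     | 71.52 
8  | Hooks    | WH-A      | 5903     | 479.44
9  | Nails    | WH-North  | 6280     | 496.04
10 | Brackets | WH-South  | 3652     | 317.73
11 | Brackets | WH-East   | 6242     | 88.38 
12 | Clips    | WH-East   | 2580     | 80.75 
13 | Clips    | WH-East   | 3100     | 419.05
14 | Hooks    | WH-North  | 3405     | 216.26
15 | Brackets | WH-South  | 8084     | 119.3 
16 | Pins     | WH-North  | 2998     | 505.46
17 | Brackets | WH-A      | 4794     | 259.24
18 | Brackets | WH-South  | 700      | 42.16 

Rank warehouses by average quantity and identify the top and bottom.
SELECT warehouse, AVG(quantity)
FROM inventory
GROUP BY warehouse
ORDER BY AVG(quantity)

All groups:
  WH-South: 3572.20
  WH-North: 3672.57
  WH-East: 3974.00
  WH-A: 5425.67

Highest: WH-A (5425.67)
Lowest: WH-South (3572.20)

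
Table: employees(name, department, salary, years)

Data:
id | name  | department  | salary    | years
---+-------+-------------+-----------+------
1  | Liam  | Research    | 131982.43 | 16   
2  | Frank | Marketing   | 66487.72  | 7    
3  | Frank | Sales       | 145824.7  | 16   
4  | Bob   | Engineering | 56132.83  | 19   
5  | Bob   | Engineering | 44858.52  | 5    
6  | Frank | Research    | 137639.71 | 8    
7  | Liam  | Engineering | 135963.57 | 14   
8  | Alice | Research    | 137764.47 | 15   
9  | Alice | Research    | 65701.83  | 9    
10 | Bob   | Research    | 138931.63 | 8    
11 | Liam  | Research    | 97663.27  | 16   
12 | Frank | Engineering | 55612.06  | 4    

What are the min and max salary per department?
SELECT department, MIN(salary), MAX(salary)
FROM employees
GROUP BY department

Result:
  Engineering: min=44858.52, max=135963.57
  Marketing: min=66487.72, max=66487.72
  Research: min=65701.83, max=138931.63
  Sales: min=145824.70, max=145824.70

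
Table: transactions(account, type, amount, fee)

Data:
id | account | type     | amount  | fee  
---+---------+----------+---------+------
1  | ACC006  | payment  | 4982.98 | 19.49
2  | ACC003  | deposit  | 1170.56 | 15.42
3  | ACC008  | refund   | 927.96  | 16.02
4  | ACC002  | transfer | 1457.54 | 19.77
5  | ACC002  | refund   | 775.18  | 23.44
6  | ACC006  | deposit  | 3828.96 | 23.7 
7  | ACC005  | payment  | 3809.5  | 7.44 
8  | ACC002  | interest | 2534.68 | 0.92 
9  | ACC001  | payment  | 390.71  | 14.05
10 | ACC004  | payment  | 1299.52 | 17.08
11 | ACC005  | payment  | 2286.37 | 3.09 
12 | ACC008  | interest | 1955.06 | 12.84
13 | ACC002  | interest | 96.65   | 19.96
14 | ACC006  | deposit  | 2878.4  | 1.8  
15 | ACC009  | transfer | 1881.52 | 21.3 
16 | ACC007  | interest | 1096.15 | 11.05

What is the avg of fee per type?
SELECT type, AVG(fee) as result
FROM transactions
GROUP BY type

Result:
  deposit: 13.64
  interest: 11.19
  payment: 12.23
  refund: 19.73
  transfer: 20.54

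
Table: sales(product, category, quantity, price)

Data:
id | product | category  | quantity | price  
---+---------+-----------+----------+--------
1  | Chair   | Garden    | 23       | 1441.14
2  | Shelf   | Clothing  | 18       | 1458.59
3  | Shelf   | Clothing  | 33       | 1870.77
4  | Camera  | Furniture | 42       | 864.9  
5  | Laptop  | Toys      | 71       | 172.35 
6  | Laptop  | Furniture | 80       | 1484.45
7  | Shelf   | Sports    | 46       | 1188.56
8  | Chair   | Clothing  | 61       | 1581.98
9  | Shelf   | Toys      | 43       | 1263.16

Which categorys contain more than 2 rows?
SELECT category, COUNT(*) as cnt
FROM sales
GROUP BY category
HAVING COUNT(*) > 2

Result:
  Clothing: 3

Note: HAVING filters groups after aggregation, WHERE filters rows before.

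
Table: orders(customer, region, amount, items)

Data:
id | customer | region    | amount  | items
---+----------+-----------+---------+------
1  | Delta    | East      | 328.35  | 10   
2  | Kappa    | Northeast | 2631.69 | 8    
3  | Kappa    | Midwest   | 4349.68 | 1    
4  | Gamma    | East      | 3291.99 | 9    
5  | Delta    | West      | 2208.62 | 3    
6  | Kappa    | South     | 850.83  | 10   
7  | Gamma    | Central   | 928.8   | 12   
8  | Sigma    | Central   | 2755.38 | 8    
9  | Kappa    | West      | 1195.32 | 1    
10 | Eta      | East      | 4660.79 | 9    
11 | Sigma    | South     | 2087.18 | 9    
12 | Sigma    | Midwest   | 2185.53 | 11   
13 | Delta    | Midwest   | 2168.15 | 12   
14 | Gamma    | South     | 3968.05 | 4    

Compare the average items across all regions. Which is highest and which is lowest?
SELECT region, AVG(items)
FROM orders
GROUP BY region
ORDER BY AVG(items)

All groups:
  West: 2.00
  South: 7.67
  Midwest: 8.00
  Northeast: 8.00
  East: 9.33
  Central: 10.00

Highest: Central (10.00)
Lowest: West (2.00)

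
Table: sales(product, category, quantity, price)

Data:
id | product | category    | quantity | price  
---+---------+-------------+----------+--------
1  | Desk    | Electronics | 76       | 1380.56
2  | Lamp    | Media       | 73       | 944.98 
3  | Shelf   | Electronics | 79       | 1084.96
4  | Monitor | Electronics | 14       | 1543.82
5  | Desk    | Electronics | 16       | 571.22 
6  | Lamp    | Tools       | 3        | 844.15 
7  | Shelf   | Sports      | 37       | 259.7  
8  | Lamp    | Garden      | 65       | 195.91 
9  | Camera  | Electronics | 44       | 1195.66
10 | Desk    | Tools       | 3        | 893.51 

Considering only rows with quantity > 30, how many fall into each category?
SELECT category, COUNT(*)
FROM sales
WHERE quantity > 30
GROUP BY category

Note: WHERE filters rows before grouping.

Result:
  Electronics: 3
  Garden: 1
  Media: 1
  Sports: 1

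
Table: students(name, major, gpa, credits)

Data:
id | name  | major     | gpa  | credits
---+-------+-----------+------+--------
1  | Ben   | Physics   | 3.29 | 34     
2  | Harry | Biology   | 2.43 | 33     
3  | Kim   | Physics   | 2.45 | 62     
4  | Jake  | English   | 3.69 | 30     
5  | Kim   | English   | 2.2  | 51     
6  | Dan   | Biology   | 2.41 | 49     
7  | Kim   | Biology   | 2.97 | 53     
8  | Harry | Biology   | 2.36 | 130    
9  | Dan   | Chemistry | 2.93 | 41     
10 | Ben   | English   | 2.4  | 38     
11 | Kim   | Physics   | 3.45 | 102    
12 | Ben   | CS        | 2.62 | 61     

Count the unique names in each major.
SELECT major, COUNT(DISTINCT name)
FROM students
GROUP BY major

Result:
  Biology: 3 distinct
  CS: 1 distinct
  Chemistry: 1 distinct
  English: 3 distinct
  Physics: 2 distinct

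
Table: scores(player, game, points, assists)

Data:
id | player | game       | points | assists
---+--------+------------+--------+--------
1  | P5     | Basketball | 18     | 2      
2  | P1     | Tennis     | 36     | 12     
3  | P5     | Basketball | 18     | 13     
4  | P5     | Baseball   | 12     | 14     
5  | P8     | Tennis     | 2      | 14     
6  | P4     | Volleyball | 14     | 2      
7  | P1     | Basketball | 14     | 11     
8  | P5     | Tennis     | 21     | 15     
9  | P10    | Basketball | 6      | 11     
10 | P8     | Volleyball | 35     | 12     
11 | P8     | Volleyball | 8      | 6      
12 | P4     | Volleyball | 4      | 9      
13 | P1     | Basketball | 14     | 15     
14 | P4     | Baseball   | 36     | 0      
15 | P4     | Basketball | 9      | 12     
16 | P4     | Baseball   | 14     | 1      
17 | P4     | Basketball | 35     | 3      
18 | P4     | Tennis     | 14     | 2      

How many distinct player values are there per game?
SELECT game, COUNT(DISTINCT player)
FROM scores
GROUP BY game

Result:
  Baseball: 2 distinct
  Basketball: 4 distinct
  Tennis: 4 distinct
  Volleyball: 2 distinct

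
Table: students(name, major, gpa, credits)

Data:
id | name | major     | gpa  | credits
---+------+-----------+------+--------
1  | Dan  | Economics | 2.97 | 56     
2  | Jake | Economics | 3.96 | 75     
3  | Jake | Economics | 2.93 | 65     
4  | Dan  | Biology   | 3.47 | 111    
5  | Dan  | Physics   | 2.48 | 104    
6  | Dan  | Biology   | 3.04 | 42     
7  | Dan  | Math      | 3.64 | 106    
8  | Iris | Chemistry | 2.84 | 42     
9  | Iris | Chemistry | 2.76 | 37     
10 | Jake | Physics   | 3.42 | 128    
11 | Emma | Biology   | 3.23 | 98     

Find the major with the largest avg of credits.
SELECT major, AVG(credits) as val
FROM students
GROUP BY major
ORDER BY val DESC
LIMIT 1

Result: Physics with avg(credits) = 116.00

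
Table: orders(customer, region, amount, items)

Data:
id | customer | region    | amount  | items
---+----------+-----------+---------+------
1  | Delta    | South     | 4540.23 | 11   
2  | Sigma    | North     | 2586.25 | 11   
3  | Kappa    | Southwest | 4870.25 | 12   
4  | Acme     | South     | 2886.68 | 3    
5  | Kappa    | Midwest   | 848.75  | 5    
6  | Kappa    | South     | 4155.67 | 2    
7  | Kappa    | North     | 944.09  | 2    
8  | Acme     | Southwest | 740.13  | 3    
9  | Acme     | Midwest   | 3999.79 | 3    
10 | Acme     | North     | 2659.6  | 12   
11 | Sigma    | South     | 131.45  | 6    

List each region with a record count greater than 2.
SELECT region, COUNT(*) as cnt
FROM orders
GROUP BY region
HAVING COUNT(*) > 2

Result:
  North: 3
  South: 4

Note: HAVING filters groups after aggregation, WHERE filters rows before.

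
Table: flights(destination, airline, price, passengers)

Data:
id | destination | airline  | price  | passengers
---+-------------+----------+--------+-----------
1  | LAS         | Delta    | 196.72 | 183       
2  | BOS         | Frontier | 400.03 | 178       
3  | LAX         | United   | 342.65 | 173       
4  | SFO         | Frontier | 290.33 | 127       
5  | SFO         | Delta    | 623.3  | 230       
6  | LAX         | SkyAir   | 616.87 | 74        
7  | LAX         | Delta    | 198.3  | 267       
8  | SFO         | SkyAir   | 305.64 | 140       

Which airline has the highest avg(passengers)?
SELECT airline, AVG(passengers) as val
FROM flights
GROUP BY airline
ORDER BY val DESC
LIMIT 1

Result: Delta with avg(passengers) = 226.67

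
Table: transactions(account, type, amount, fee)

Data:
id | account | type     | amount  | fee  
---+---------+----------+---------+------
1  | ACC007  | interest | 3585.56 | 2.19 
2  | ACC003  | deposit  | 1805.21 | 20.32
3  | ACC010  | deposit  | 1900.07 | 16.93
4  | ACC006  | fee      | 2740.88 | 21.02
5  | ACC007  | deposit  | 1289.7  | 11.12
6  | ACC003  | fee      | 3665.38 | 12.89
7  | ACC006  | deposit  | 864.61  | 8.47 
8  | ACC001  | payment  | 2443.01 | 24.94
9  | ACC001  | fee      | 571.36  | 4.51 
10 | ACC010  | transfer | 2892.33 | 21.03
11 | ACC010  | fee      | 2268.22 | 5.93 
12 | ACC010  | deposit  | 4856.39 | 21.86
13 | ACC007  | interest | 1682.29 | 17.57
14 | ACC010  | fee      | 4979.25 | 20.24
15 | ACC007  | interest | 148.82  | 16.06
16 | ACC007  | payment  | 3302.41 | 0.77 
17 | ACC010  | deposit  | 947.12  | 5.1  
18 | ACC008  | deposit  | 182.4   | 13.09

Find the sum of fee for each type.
SELECT type, SUM(fee) as result
FROM transactions
GROUP BY type

Result:
  deposit: 96.89
  fee: 64.59
  interest: 35.82
  payment: 25.71
  transfer: 21.03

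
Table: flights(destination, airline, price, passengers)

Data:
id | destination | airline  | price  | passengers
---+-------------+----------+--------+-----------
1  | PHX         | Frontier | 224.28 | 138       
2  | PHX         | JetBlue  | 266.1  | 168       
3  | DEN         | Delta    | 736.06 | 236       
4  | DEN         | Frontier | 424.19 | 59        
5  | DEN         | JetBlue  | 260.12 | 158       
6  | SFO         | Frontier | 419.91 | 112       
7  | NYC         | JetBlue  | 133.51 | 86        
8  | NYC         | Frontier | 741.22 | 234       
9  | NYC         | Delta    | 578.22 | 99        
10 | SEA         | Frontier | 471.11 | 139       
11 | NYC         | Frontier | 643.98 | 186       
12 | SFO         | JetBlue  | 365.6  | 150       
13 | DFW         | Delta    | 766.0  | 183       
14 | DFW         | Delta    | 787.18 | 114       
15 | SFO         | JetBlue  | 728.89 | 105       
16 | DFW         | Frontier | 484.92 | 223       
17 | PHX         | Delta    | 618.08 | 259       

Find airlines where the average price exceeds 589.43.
SELECT airline, AVG(price)
FROM flights
GROUP BY airline
HAVING AVG(price) > 589.43

Result:
  Delta: avg=697.11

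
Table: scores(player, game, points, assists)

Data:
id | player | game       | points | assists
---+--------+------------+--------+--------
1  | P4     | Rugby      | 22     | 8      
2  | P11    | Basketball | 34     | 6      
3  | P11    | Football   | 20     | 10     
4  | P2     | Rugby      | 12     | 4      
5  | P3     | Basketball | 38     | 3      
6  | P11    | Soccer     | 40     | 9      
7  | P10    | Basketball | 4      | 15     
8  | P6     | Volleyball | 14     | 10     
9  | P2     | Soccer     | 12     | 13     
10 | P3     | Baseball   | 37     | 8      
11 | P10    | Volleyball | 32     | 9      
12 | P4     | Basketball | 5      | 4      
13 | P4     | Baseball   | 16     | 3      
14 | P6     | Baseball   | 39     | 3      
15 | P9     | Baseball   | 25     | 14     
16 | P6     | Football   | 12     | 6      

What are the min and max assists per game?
SELECT game, MIN(assists), MAX(assists)
FROM scores
GROUP BY game

Result:
  Baseball: min=3, max=14
  Basketball: min=3, max=15
  Football: min=6, max=10
  Rugby: min=4, max=8
  Soccer: min=9, max=13
  Volleyball: min=9, max=10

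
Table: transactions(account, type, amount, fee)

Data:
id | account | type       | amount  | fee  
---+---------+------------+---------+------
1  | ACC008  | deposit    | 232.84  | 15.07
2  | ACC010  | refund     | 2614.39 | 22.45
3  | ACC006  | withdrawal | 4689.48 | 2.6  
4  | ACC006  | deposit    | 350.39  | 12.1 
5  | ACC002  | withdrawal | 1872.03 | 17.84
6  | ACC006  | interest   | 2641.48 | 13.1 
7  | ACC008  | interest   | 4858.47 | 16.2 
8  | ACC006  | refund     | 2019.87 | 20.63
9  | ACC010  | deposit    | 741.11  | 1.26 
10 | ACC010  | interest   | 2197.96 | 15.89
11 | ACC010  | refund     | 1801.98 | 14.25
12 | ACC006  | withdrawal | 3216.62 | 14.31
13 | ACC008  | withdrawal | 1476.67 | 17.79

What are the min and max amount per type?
SELECT type, MIN(amount), MAX(amount)
FROM transactions
GROUP BY type

Result:
  deposit: min=232.84, max=741.11
  interest: min=2197.96, max=4858.47
  refund: min=1801.98, max=2614.39
  withdrawal: min=1476.67, max=4689.48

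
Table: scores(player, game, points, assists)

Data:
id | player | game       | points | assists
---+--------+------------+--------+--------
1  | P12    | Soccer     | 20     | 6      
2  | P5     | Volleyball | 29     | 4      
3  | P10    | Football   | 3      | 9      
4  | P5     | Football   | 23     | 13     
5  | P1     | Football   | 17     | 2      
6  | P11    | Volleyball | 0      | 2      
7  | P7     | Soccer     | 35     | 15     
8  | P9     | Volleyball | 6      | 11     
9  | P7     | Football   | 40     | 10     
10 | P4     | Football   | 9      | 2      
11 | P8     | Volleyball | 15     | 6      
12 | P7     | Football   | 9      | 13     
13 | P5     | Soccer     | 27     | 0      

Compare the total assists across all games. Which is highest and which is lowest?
SELECT game, SUM(assists)
FROM scores
GROUP BY game
ORDER BY SUM(assists)

All groups:
  Soccer: 21
  Volleyball: 23
  Football: 49

Highest: Football (49)
Lowest: Soccer (21)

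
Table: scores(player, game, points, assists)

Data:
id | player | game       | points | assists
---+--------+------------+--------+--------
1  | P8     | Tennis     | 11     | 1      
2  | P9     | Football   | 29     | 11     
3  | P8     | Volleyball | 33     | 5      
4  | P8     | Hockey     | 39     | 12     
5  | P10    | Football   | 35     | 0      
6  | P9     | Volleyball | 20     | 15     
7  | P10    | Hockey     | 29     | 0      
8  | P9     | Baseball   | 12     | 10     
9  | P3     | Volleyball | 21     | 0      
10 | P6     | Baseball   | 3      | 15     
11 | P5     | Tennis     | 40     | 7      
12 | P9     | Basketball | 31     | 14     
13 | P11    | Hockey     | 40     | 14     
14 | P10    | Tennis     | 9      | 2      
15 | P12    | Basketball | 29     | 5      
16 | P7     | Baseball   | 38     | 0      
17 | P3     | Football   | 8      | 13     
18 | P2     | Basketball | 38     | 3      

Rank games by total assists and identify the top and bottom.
SELECT game, SUM(assists)
FROM scores
GROUP BY game
ORDER BY SUM(assists)

All groups:
  Tennis: 10
  Volleyball: 20
  Basketball: 22
  Football: 24
  Baseball: 25
  Hockey: 26

Highest: Hockey (26)
Lowest: Tennis (10)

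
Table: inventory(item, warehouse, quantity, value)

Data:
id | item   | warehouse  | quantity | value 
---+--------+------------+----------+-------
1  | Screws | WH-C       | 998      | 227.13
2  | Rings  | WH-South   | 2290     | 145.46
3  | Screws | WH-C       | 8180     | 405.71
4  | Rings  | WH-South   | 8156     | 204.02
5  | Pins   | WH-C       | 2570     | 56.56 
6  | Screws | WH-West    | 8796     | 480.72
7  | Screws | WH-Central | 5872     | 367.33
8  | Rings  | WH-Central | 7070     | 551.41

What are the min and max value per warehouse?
SELECT warehouse, MIN(value), MAX(value)
FROM inventory
GROUP BY warehouse

Result:
  WH-C: min=56.56, max=405.71
  WH-Central: min=367.33, max=551.41
  WH-South: min=145.46, max=204.02
  WH-West: min=480.72, max=480.72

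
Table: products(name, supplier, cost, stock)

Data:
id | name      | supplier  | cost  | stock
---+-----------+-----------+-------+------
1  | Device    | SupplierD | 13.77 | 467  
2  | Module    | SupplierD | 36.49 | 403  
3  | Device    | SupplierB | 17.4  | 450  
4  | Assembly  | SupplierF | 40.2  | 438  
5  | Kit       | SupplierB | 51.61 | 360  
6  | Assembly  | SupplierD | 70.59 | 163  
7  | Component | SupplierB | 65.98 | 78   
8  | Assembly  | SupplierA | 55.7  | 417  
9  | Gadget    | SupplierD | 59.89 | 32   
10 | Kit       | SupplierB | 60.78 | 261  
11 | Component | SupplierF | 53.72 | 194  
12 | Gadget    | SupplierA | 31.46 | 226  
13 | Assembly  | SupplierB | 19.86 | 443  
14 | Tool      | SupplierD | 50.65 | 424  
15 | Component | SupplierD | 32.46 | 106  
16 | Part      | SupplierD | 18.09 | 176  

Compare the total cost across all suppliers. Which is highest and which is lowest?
SELECT supplier, SUM(cost)
FROM products
GROUP BY supplier
ORDER BY SUM(cost)

All groups:
  SupplierA: 87.16
  SupplierF: 93.92
  SupplierB: 215.63
  SupplierD: 281.94

Highest: SupplierD (281.94)
Lowest: SupplierA (87.16)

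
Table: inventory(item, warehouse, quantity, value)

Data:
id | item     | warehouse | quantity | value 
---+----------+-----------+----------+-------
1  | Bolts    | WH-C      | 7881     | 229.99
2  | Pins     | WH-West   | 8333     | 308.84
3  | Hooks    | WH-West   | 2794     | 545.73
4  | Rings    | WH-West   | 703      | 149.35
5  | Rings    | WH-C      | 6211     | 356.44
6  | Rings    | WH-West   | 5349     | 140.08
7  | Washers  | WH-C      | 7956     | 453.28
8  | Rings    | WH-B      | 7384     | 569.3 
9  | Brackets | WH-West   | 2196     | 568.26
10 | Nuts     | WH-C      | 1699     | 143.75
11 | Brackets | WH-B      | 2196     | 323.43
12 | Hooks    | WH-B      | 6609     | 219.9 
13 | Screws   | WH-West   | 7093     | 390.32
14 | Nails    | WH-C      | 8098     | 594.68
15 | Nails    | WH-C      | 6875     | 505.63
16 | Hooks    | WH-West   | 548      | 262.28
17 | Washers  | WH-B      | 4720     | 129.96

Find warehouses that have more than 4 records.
SELECT warehouse, COUNT(*) as cnt
FROM inventory
GROUP BY warehouse
HAVING COUNT(*) > 4

Result:
  WH-C: 6
  WH-West: 7

Note: HAVING filters groups after aggregation, WHERE filters rows before.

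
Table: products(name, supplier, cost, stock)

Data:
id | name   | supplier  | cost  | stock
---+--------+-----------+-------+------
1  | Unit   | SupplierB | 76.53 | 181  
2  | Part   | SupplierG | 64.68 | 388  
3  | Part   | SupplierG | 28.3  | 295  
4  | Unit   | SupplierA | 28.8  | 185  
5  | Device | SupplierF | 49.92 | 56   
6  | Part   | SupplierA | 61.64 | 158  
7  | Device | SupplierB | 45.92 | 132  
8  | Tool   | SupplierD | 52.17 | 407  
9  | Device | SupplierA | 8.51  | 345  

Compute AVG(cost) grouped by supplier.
SELECT supplier, AVG(cost) as result
FROM products
GROUP BY supplier

Result:
  SupplierA: 32.98
  SupplierB: 61.23
  SupplierD: 52.17
  SupplierF: 49.92
  SupplierG: 46.49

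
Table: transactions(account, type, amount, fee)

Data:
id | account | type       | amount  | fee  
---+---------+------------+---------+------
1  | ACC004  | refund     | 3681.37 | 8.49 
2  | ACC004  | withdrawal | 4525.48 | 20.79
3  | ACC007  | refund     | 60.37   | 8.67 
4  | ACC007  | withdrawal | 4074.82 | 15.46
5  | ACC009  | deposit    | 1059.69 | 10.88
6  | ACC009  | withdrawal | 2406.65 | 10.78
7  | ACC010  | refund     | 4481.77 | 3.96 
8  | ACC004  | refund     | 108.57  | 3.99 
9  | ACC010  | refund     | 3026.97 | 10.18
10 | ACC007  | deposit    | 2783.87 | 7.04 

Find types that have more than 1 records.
SELECT type, COUNT(*) as cnt
FROM transactions
GROUP BY type
HAVING COUNT(*) > 1

Result:
  deposit: 2
  refund: 5
  withdrawal: 3

Note: HAVING filters groups after aggregation, WHERE filters rows before.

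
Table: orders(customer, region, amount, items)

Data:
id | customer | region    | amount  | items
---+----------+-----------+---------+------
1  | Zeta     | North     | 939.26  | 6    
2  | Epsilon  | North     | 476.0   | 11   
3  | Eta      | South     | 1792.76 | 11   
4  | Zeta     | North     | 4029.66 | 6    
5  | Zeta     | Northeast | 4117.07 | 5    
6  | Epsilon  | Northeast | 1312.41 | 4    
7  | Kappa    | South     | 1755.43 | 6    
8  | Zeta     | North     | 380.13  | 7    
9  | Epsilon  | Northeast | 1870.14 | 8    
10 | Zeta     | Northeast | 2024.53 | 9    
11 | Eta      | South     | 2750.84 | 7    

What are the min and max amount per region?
SELECT region, MIN(amount), MAX(amount)
FROM orders
GROUP BY region

Result:
  North: min=380.13, max=4029.66
  Northeast: min=1312.41, max=4117.07
  South: min=1755.43, max=2750.84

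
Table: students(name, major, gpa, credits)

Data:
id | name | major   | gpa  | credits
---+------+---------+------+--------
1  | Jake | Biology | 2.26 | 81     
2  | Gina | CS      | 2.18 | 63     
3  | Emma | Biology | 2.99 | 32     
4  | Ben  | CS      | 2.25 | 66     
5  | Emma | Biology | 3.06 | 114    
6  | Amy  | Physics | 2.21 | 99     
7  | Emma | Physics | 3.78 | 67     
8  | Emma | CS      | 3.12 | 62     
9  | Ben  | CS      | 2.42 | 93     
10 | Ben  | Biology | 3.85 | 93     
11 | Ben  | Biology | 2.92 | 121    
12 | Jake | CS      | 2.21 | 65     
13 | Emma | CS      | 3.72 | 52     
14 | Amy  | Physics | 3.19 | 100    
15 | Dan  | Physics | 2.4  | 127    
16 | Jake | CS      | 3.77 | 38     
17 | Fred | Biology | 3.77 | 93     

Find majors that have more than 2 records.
SELECT major, COUNT(*) as cnt
FROM students
GROUP BY major
HAVING COUNT(*) > 2

Result:
  Biology: 6
  CS: 7
  Physics: 4

Note: HAVING filters groups after aggregation, WHERE filters rows before.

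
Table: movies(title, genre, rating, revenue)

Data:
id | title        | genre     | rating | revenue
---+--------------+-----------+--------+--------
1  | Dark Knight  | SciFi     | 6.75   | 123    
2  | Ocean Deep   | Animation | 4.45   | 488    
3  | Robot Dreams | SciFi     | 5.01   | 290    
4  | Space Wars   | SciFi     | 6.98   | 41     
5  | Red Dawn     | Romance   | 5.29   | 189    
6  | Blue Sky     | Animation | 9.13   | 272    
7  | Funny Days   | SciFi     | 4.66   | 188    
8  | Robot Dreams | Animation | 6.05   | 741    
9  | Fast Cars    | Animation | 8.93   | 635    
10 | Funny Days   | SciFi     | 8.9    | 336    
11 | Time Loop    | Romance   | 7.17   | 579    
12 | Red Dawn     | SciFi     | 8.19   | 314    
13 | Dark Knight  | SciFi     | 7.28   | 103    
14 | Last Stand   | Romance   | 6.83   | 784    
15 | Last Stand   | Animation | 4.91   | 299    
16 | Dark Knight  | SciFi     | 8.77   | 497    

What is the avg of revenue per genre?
SELECT genre, AVG(revenue) as result
FROM movies
GROUP BY genre

Result:
  Animation: 487.00
  Romance: 517.33
  SciFi: 236.50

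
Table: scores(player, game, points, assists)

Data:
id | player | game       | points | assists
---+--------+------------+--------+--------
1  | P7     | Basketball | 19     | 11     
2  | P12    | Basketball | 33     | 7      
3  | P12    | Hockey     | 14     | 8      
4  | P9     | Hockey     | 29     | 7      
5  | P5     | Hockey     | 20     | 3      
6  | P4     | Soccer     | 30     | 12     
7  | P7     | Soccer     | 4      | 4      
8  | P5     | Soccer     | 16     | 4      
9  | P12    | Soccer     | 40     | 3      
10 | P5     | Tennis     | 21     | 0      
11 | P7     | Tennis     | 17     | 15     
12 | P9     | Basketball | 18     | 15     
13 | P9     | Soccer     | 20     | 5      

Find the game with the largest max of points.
SELECT game, MAX(points) as val
FROM scores
GROUP BY game
ORDER BY val DESC
LIMIT 1

Result: Soccer with max(points) = 40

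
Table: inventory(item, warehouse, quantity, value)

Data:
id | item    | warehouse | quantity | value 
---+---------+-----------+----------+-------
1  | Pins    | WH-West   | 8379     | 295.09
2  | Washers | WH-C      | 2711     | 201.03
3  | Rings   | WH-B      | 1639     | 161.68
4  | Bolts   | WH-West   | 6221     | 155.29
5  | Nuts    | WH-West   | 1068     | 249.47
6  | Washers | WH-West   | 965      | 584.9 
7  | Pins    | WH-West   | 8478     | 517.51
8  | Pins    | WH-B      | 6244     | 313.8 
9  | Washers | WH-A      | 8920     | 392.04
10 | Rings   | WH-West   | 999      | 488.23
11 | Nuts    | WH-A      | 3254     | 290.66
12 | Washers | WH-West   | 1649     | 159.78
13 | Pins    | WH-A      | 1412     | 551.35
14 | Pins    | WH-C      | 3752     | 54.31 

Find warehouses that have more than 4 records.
SELECT warehouse, COUNT(*) as cnt
FROM inventory
GROUP BY warehouse
HAVING COUNT(*) > 4

Result:
  WH-West: 7

Note: HAVING filters groups after aggregation, WHERE filters rows before.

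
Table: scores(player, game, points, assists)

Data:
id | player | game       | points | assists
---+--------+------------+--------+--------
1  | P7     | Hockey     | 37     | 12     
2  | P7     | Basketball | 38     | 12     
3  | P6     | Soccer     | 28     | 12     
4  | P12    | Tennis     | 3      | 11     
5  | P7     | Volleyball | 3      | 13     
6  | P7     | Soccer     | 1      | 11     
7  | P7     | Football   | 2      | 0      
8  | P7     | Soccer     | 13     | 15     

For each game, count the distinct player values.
SELECT game, COUNT(DISTINCT player)
FROM scores
GROUP BY game

Result:
  Basketball: 1 distinct
  Football: 1 distinct
  Hockey: 1 distinct
  Soccer: 2 distinct
  Tennis: 1 distinct
  Volleyball: 1 distinct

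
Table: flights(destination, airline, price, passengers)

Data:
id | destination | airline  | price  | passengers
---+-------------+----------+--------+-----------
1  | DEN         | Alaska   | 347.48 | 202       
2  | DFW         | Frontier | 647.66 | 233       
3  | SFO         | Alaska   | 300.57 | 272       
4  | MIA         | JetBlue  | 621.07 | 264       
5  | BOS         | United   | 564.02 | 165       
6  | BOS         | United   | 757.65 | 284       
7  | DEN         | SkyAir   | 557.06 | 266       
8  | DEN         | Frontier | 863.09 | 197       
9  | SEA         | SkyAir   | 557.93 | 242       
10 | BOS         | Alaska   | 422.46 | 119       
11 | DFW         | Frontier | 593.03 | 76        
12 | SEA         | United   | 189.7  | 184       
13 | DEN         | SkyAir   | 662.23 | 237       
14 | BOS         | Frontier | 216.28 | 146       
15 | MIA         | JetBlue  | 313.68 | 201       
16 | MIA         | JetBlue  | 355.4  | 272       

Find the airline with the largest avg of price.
SELECT airline, AVG(price) as val
FROM flights
GROUP BY airline
ORDER BY val DESC
LIMIT 1

Result: SkyAir with avg(price) = 592.41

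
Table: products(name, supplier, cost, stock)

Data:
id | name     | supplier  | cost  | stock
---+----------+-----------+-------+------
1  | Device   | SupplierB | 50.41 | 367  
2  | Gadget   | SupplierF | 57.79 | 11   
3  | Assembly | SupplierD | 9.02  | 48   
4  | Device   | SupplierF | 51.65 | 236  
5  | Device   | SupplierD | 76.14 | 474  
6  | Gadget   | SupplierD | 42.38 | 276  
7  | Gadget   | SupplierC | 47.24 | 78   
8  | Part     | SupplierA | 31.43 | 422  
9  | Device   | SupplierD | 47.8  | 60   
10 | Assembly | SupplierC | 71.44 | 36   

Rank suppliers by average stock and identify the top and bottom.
SELECT supplier, AVG(stock)
FROM products
GROUP BY supplier
ORDER BY AVG(stock)

All groups:
  SupplierC: 57.00
  SupplierF: 123.50
  SupplierD: 214.50
  SupplierB: 367.00
  SupplierA: 422.00

Highest: SupplierA (422.00)
Lowest: SupplierC (57.00)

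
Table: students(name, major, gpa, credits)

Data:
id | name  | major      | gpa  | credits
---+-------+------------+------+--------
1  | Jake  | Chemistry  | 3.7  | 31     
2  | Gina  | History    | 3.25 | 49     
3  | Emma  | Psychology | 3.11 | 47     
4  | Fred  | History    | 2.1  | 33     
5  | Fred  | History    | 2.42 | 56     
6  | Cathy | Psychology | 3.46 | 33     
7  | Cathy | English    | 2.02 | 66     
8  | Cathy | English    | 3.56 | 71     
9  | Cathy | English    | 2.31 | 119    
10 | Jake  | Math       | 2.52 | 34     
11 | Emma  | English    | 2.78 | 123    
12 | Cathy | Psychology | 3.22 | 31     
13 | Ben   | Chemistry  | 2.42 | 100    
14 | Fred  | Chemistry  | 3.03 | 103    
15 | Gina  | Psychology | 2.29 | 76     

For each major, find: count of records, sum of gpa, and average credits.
SELECT major,
       COUNT(*) as cnt,
       SUM(gpa) as total_gpa,
       AVG(credits) as avg_credits
FROM students
GROUP BY major

Result:
  Chemistry: 3 records, 9.15 total gpa, 78.00 avg credits
  English: 4 records, 10.67 total gpa, 94.75 avg credits
  History: 3 records, 7.77 total gpa, 46.00 avg credits
  Math: 1 records, 2.52 total gpa, 34.00 avg credits
  Psychology: 4 records, 12.08 total gpa, 46.75 avg credits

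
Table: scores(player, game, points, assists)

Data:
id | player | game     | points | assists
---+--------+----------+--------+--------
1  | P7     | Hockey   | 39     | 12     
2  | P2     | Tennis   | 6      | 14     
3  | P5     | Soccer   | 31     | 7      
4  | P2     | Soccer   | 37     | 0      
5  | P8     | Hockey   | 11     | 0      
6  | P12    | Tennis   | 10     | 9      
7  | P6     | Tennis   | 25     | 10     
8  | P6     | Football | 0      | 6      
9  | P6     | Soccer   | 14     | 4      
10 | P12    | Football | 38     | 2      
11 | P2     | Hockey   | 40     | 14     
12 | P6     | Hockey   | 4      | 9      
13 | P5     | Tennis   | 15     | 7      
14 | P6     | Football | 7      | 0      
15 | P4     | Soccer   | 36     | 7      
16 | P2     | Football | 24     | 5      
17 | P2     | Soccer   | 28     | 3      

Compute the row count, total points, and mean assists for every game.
SELECT game,
       COUNT(*) as cnt,
       SUM(points) as total_points,
       AVG(assists) as avg_assists
FROM scores
GROUP BY game

Result:
  Football: 4 records, 69 total points, 3.25 avg assists
  Hockey: 4 records, 94 total points, 8.75 avg assists
  Soccer: 5 records, 146 total points, 4.20 avg assists
  Tennis: 4 records, 56 total points, 10.00 avg assists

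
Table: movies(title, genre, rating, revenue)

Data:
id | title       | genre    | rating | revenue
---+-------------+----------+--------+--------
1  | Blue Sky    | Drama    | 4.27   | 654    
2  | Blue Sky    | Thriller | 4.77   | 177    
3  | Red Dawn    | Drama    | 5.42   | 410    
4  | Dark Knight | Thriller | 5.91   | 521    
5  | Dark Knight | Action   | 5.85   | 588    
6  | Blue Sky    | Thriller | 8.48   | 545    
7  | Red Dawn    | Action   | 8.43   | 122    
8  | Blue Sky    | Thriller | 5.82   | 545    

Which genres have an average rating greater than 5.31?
SELECT genre, AVG(rating)
FROM movies
GROUP BY genre
HAVING AVG(rating) > 5.31

Result:
  Action: avg=7.14
  Thriller: avg=6.25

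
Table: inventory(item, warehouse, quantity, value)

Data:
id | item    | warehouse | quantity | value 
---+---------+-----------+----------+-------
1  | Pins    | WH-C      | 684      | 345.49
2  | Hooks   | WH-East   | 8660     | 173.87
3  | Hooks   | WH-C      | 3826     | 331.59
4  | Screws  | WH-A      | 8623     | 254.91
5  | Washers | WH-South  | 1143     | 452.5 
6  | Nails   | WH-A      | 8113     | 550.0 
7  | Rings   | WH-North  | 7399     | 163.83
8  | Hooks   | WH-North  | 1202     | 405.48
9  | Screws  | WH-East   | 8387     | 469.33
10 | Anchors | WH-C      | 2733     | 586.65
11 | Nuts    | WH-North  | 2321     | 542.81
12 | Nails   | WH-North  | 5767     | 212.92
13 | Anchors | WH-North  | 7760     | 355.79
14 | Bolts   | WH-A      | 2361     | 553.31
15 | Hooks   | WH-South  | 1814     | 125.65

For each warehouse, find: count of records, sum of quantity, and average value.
SELECT warehouse,
       COUNT(*) as cnt,
       SUM(quantity) as total_quantity,
       AVG(value) as avg_value
FROM inventory
GROUP BY warehouse

Result:
  WH-A: 3 records, 19097 total quantity, 452.74 avg value
  WH-C: 3 records, 7243 total quantity, 421.24 avg value
  WH-East: 2 records, 17047 total quantity, 321.60 avg value
  WH-North: 5 records, 24449 total quantity, 336.17 avg value
  WH-South: 2 records, 2957 total quantity, 289.08 avg value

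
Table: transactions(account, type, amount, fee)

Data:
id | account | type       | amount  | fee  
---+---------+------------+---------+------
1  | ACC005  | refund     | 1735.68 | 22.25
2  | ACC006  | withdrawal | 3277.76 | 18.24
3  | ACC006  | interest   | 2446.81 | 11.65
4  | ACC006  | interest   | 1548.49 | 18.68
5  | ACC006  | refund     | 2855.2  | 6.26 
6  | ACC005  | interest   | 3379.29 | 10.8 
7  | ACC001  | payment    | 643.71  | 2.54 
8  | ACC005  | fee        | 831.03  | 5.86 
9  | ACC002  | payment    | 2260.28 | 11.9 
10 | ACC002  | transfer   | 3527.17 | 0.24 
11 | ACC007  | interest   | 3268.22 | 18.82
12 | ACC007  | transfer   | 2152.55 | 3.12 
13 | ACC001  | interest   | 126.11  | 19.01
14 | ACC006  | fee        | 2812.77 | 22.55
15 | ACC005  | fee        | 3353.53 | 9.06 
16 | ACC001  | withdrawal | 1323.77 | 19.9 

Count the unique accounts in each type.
SELECT type, COUNT(DISTINCT account)
FROM transactions
GROUP BY type

Result:
  fee: 2 distinct
  interest: 4 distinct
  payment: 2 distinct
  refund: 2 distinct
  transfer: 2 distinct
  withdrawal: 2 distinct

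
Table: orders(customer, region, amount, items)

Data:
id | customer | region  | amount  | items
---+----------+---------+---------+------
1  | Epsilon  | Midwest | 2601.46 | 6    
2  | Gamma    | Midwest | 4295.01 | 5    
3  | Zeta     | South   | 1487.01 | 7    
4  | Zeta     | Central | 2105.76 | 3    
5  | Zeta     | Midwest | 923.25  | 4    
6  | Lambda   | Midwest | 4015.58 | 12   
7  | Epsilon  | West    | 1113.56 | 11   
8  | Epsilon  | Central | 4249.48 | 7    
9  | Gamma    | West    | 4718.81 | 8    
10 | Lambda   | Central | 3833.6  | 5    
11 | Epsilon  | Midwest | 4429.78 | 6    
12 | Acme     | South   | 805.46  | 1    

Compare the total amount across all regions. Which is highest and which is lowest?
SELECT region, SUM(amount)
FROM orders
GROUP BY region
ORDER BY SUM(amount)

All groups:
  South: 2292.47
  West: 5832.37
  Central: 10188.84
  Midwest: 16265.08

Highest: Midwest (16265.08)
Lowest: South (2292.47)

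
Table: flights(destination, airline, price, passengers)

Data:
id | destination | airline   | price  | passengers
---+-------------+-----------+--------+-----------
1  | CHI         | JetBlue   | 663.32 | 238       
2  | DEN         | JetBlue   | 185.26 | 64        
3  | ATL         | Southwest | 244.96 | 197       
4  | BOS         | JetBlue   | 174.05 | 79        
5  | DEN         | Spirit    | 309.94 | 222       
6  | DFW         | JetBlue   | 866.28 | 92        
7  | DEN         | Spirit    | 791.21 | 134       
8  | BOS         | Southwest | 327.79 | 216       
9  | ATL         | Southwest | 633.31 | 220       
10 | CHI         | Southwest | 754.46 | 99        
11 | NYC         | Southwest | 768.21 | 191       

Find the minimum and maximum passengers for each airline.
SELECT airline, MIN(passengers), MAX(passengers)
FROM flights
GROUP BY airline

Result:
  JetBlue: min=64, max=238
  Southwest: min=99, max=220
  Spirit: min=134, max=222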